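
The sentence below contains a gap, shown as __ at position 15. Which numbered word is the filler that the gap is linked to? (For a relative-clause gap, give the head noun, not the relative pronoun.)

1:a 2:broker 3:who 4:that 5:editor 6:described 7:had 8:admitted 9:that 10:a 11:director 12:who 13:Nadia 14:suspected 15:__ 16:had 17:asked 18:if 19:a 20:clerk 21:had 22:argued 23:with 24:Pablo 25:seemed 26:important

The gap at 15 is the subject of "asked", inside a relative clause.
The relative pronoun is "who" (word 12); it is bound by the head noun immediately before it.
Its filler is the head noun "director", at word 11.

11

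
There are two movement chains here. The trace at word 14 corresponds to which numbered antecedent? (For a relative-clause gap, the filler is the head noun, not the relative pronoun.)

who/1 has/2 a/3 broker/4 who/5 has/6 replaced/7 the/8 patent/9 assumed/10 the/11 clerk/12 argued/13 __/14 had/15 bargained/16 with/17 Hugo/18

1

The marked gap is the subject of "bargained".
Its filler is the fronted wh-phrase "who", at word 1.
(The other dependency links word 4 to a gap after word 5.)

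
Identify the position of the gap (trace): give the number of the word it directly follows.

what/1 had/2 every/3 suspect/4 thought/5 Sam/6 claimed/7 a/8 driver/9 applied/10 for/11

11

The displaced element is "what" (word 1).
It is linked across 2 clause boundaries (Ø → Ø).
It functions as the object of the preposition "for" of "applied", so the gap sits immediately after word 11 ("for").
Base order: Every suspect had thought Sam claimed a driver applied for what.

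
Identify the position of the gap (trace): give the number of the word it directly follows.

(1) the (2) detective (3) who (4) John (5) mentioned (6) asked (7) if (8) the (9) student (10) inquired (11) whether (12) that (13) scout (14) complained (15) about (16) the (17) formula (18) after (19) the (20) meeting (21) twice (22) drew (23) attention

5

The displaced element is "the detective" (word 2).
It is linked across 1 clause boundary (Ø).
It functions as the subject of "asked", so the gap sits immediately after word 5 ("mentioned").
Base order: John mentioned that the detective asked if the student inquired whether that scout complained about the formula after the meeting twice.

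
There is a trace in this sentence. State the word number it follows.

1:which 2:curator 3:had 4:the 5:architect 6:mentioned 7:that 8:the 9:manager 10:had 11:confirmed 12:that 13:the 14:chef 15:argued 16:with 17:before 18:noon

16

The displaced element is "which curator" (word 2).
It is linked across 2 clause boundaries (that → that).
It functions as the object of the preposition "with" of "argued", so the gap sits immediately after word 16 ("with").
Base order: The architect had mentioned that the manager had confirmed that the chef argued with which curator before noon.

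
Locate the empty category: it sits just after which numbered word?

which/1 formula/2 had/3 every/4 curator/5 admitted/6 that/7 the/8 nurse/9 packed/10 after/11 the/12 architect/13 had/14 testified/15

The displaced element is "which formula" (word 2).
It is linked across 1 clause boundary (that).
It functions as the direct object of "packed", so the gap sits immediately after word 10 ("packed").
Base order: Every curator had admitted that the nurse packed which formula after the architect had testified.

10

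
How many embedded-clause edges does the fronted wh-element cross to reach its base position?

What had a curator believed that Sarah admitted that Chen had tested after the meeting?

"what" is extracted from the object of "tested".
Boundaries crossed, outermost first: [that], [that] — 2 in total.

2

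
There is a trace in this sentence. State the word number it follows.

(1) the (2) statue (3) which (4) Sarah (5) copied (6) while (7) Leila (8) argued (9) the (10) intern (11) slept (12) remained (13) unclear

The displaced element is "the statue" (word 2).
It functions as the direct object of "copied", so the gap sits immediately after word 5 ("copied").
Base order: Sarah copied the statue while Leila argued the intern slept.

5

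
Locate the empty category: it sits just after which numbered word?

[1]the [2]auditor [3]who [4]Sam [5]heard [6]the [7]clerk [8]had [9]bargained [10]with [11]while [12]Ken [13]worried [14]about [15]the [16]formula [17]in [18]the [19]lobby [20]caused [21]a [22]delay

10

The displaced element is "the auditor" (word 2).
It is linked across 1 clause boundary (Ø).
It functions as the object of the preposition "with" of "bargained", so the gap sits immediately after word 10 ("with").
Base order: Sam heard the clerk had bargained with the auditor while Ken worried about the formula in the lobby.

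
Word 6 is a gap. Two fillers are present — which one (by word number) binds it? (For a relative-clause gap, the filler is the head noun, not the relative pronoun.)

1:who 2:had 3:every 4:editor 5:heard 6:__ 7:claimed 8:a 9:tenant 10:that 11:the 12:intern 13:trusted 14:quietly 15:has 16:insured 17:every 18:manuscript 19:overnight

1

The marked gap is the subject of "claimed".
Its filler is the fronted wh-phrase "who", at word 1.
(The other dependency links word 9 to a gap after word 13.)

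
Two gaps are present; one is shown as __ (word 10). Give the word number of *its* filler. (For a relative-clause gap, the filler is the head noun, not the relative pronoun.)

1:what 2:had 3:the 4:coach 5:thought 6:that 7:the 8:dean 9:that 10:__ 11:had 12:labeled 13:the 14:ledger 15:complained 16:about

The marked gap is inside the relative clause, the subject of "labeled".
Its filler is the head noun "dean" (via "that"), at word 8.
(The other dependency links word 1 to a gap after word 16.)

8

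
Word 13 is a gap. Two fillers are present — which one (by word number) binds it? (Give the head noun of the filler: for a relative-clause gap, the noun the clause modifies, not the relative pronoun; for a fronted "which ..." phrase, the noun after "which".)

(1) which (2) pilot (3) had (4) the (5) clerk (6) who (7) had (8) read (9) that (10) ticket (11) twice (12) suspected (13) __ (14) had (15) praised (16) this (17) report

2

The marked gap is the subject of "praised".
Its filler is the fronted wh-phrase "which pilot", at word 2.
(The other dependency links word 5 to a gap after word 6.)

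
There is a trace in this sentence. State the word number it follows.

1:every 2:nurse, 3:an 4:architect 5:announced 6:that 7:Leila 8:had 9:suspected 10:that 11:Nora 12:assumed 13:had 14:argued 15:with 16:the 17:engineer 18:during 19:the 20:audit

The displaced element is "every nurse" (word 2).
It is linked across 3 clause boundaries (that → that → Ø).
It functions as the subject of "argued", so the gap sits immediately after word 12 ("assumed").
Base order: An architect announced that Leila had suspected that Nora assumed that every nurse had argued with the engineer during the audit.

12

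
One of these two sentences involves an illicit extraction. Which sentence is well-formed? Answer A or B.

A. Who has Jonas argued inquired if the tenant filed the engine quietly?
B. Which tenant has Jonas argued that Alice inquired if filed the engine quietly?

A

In B, the wh-phrase is extracted from inside a wh-island (introduced by "if"), which blocks movement.
In A, the extraction path crosses only that-complement boundaries, which are transparent.
So A is grammatical.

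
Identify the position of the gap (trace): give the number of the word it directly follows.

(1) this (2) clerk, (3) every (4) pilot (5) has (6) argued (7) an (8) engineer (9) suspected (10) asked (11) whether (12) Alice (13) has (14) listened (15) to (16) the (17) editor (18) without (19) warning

The displaced element is "this clerk" (word 2).
It is linked across 2 clause boundaries (Ø → Ø).
It functions as the subject of "asked", so the gap sits immediately after word 9 ("suspected").
Base order: Every pilot has argued an engineer suspected that this clerk asked whether Alice has listened to the editor without warning.

9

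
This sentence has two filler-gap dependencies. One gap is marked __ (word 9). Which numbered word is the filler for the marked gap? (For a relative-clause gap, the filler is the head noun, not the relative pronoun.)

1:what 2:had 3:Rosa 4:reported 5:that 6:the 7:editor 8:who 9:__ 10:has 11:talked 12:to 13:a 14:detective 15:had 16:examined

The marked gap is inside the relative clause, the subject of "talked".
Its filler is the head noun "editor" (via "who"), at word 7.
(The other dependency links word 1 to a gap after word 16.)

7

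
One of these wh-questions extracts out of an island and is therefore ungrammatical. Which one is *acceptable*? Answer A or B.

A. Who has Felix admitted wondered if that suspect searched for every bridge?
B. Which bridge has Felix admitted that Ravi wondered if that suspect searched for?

A

In B, the wh-phrase is extracted from inside a wh-island (introduced by "if"), which blocks movement.
In A, the extraction path crosses only that-complement boundaries, which are transparent.
So A is grammatical.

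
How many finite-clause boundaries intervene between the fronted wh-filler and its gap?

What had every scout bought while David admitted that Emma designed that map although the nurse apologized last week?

0

"what" originates inside the matrix clause — no clause boundary is crossed.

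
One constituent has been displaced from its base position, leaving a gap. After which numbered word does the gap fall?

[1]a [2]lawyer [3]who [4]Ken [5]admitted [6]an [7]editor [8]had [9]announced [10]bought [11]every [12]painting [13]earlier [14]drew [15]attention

9

The displaced element is "a lawyer" (word 2).
It is linked across 2 clause boundaries (Ø → Ø).
It functions as the subject of "bought", so the gap sits immediately after word 9 ("announced").
Base order: Ken admitted an editor had announced that a lawyer bought every painting earlier.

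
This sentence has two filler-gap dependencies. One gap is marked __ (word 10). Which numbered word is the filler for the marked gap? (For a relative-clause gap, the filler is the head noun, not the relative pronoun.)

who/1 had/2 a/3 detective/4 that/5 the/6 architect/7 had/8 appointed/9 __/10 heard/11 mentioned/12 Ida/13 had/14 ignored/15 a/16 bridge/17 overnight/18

The marked gap is inside the relative clause, the direct object of "appointed".
Its filler is the head noun "detective" (via "that"), at word 4.
(The other dependency links word 1 to a gap after word 11.)

4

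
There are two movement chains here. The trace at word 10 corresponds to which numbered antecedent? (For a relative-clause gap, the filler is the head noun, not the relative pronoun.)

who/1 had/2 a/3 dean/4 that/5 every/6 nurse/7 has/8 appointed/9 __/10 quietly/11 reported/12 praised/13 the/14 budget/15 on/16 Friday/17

The marked gap is inside the relative clause, the direct object of "appointed".
Its filler is the head noun "dean" (via "that"), at word 4.
(The other dependency links word 1 to a gap after word 12.)

4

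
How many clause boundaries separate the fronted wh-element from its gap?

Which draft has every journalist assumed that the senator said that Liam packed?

2

"which draft" is extracted from the object of "packed".
Boundaries crossed, outermost first: [that], [that] — 2 in total.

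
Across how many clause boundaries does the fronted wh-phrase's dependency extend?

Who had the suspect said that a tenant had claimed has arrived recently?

2

"who" is extracted from the subject of "arrived".
Boundaries crossed, outermost first: [that], [Ø] — 2 in total.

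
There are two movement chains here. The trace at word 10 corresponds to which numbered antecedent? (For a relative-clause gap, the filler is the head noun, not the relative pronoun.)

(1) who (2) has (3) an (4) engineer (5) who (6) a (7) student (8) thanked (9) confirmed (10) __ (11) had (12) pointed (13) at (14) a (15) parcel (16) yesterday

The marked gap is the subject of "pointed".
Its filler is the fronted wh-phrase "who", at word 1.
(The other dependency links word 4 to a gap after word 8.)

1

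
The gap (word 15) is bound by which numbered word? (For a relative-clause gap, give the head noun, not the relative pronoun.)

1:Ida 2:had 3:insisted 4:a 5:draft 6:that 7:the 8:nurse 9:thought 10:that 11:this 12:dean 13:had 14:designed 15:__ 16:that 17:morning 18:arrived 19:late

5

The gap at 15 is the object of "designed", inside a relative clause.
The relative pronoun is "that" (word 6); it is bound by the head noun immediately before it.
Its filler is the head noun "draft", at word 5.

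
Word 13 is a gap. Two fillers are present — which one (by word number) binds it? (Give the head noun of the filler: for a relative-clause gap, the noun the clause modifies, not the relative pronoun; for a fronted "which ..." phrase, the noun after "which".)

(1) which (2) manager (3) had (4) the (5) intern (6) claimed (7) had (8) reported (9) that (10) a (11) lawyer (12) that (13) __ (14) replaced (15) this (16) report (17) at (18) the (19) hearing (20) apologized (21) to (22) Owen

The marked gap is inside the relative clause, the subject of "replaced".
Its filler is the head noun "lawyer" (via "that"), at word 11.
(The other dependency links word 2 to a gap after word 6.)

11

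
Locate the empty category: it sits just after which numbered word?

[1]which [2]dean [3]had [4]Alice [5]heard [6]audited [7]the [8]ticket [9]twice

5

The displaced element is "which dean" (word 2).
It is linked across 1 clause boundary (Ø).
It functions as the subject of "audited", so the gap sits immediately after word 5 ("heard").
Base order: Alice had heard that which dean audited the ticket twice.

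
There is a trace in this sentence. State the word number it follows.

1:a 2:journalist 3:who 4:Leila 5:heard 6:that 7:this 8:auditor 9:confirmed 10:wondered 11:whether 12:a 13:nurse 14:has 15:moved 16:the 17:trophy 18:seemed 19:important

9

The displaced element is "a journalist" (word 2).
It is linked across 2 clause boundaries (that → Ø).
It functions as the subject of "wondered", so the gap sits immediately after word 9 ("confirmed").
Base order: Leila heard that this auditor confirmed that a journalist wondered whether a nurse has moved the trophy.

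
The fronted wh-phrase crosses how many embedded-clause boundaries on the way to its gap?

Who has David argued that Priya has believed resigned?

"who" is extracted from the subject of "resigned".
Boundaries crossed, outermost first: [that], [Ø] — 2 in total.

2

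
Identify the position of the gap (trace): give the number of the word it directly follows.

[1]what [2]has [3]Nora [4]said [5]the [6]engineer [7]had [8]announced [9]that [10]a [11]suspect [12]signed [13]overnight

The displaced element is "what" (word 1).
It is linked across 2 clause boundaries (Ø → that).
It functions as the direct object of "signed", so the gap sits immediately after word 12 ("signed").
Base order: Nora has said the engineer had announced that a suspect signed what overnight.

12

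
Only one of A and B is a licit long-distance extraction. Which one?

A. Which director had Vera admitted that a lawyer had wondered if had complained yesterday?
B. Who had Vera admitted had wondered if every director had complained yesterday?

In A, the wh-phrase is extracted from inside a wh-island (introduced by "if"), which blocks movement.
In B, the extraction path crosses only that-complement boundaries, which are transparent.
So B is grammatical.

B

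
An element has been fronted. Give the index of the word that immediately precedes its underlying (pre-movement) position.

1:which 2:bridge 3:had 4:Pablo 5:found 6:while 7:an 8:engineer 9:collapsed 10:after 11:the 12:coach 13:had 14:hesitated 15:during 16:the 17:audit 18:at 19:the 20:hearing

5

The displaced element is "which bridge" (word 2).
It functions as the direct object of "found", so the gap sits immediately after word 5 ("found").
Base order: Pablo had found which bridge while an engineer collapsed after the coach had hesitated during the audit at the hearing.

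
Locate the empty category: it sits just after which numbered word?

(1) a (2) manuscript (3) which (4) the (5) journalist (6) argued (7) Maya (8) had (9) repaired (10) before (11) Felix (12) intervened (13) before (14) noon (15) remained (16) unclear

9

The displaced element is "a manuscript" (word 2).
It is linked across 1 clause boundary (Ø).
It functions as the direct object of "repaired", so the gap sits immediately after word 9 ("repaired").
Base order: The journalist argued Maya had repaired a manuscript before Felix intervened before noon.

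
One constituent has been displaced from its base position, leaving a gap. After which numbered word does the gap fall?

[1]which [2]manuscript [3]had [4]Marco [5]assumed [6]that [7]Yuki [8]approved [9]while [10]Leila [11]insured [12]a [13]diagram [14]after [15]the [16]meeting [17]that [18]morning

The displaced element is "which manuscript" (word 2).
It is linked across 1 clause boundary (that).
It functions as the direct object of "approved", so the gap sits immediately after word 8 ("approved").
Base order: Marco had assumed that Yuki approved which manuscript while Leila insured a diagram after the meeting that morning.

8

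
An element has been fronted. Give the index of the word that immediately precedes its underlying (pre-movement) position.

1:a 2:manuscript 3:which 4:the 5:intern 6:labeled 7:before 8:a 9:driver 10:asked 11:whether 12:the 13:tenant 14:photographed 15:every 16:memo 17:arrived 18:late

6

The displaced element is "a manuscript" (word 2).
It functions as the direct object of "labeled", so the gap sits immediately after word 6 ("labeled").
Base order: The intern labeled a manuscript before a driver asked whether the tenant photographed every memo.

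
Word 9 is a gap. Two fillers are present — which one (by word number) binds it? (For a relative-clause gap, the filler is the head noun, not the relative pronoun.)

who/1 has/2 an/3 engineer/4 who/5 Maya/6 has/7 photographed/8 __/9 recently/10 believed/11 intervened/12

4

The marked gap is inside the relative clause, the direct object of "photographed".
Its filler is the head noun "engineer" (via "who"), at word 4.
(The other dependency links word 1 to a gap after word 11.)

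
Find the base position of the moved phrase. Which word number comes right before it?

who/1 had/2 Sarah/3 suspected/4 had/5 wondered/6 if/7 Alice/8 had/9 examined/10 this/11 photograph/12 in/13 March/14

4

The displaced element is "who" (word 1).
It is linked across 1 clause boundary (Ø).
It functions as the subject of "wondered", so the gap sits immediately after word 4 ("suspected").
Base order: Sarah had suspected who had wondered if Alice had examined this photograph in March.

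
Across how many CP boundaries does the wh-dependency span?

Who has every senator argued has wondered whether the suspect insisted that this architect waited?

"who" is extracted from the subject of "wondered".
Boundaries crossed, outermost first: [Ø] — 1 in total.

1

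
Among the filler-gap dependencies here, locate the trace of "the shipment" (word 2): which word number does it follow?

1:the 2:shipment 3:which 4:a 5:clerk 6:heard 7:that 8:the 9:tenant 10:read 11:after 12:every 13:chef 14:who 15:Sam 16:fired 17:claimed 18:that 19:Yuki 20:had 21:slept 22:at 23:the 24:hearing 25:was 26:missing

The displaced element is "the shipment" (word 2).
It is linked across 1 clause boundary (that).
It functions as the direct object of "read", so the gap sits immediately after word 10 ("read").
Base order: A clerk heard that the tenant read the shipment after every chef who Sam fired claimed that Yuki had slept at the hearing.

10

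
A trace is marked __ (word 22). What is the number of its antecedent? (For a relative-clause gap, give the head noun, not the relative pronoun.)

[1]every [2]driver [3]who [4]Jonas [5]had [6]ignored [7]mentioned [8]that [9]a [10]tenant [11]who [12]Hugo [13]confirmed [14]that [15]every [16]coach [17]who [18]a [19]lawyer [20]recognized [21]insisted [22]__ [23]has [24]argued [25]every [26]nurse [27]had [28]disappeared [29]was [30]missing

10

The gap at 22 is the subject of "argued", inside a relative clause.
The relative pronoun is "who" (word 11); it is bound by the head noun immediately before it.
Its filler is the head noun "tenant", at word 10.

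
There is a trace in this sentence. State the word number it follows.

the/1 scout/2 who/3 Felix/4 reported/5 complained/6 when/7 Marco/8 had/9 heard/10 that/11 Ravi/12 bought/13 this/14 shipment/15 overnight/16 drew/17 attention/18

5

The displaced element is "the scout" (word 2).
It is linked across 1 clause boundary (Ø).
It functions as the subject of "complained", so the gap sits immediately after word 5 ("reported").
Base order: Felix reported the scout complained when Marco had heard that Ravi bought this shipment overnight.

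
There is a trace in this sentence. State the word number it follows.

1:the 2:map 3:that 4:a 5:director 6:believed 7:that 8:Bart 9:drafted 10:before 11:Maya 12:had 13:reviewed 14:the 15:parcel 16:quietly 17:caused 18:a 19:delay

9

The displaced element is "the map" (word 2).
It is linked across 1 clause boundary (that).
It functions as the direct object of "drafted", so the gap sits immediately after word 9 ("drafted").
Base order: A director believed that Bart drafted the map before Maya had reviewed the parcel quietly.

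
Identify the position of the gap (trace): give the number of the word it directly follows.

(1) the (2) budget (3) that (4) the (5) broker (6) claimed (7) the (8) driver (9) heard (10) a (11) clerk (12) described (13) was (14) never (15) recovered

The displaced element is "the budget" (word 2).
It is linked across 2 clause boundaries (Ø → Ø).
It functions as the direct object of "described", so the gap sits immediately after word 12 ("described").
Base order: The broker claimed the driver heard a clerk described the budget.

12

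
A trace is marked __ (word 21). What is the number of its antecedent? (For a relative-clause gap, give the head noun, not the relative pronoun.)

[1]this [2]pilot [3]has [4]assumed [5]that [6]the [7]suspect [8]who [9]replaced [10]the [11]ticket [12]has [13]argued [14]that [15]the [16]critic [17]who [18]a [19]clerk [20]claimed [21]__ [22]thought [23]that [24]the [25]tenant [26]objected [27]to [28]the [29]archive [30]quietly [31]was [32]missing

The gap at 21 is the subject of "thought", inside a relative clause.
The relative pronoun is "who" (word 17); it is bound by the head noun immediately before it.
Its filler is the head noun "critic", at word 16.

16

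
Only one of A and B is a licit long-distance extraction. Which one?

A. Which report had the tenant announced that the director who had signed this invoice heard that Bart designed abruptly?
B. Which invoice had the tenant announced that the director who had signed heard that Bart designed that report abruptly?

A

In B, the wh-phrase is extracted from inside a complex-NP island (relative clause) (introduced by "who"), which blocks movement.
In A, the extraction path crosses only that-complement boundaries, which are transparent.
So A is grammatical.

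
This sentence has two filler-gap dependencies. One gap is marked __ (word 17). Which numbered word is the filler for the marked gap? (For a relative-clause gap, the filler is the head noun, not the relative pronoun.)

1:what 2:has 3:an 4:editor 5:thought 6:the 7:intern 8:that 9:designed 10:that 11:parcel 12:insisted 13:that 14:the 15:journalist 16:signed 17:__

1

The marked gap is the direct object of "signed".
Its filler is the fronted wh-phrase "what", at word 1.
(The other dependency links word 7 to a gap after word 8.)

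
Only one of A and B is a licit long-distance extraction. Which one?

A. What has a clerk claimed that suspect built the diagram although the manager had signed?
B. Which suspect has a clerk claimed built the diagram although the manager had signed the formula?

B

In A, the wh-phrase is extracted from inside an adjunct island (introduced by "although"), which blocks movement.
In B, the extraction path crosses only that-complement boundaries, which are transparent.
So B is grammatical.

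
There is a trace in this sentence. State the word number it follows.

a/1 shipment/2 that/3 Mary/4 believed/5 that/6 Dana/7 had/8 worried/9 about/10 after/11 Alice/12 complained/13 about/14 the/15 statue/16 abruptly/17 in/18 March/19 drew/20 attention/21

The displaced element is "a shipment" (word 2).
It is linked across 1 clause boundary (that).
It functions as the object of the preposition "about" of "worried", so the gap sits immediately after word 10 ("about").
Base order: Mary believed that Dana had worried about a shipment after Alice complained about the statue abruptly in March.

10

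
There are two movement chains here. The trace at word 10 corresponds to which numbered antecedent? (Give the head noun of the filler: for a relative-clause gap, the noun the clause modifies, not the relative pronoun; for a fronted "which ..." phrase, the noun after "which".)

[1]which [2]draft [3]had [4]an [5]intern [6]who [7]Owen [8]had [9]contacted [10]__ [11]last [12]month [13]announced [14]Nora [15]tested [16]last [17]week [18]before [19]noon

5

The marked gap is inside the relative clause, the direct object of "contacted".
Its filler is the head noun "intern" (via "who"), at word 5.
(The other dependency links word 2 to a gap after word 15.)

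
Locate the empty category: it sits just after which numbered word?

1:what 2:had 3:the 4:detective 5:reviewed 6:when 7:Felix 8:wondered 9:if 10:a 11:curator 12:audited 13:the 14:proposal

5

The displaced element is "what" (word 1).
It functions as the direct object of "reviewed", so the gap sits immediately after word 5 ("reviewed").
Base order: The detective had reviewed what when Felix wondered if a curator audited the proposal.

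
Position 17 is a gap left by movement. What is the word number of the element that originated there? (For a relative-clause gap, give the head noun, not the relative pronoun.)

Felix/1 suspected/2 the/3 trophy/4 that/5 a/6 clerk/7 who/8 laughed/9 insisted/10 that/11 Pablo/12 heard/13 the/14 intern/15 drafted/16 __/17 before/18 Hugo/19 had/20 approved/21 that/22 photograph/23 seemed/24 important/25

The gap at 17 is the object of "drafted", inside a relative clause.
The relative pronoun is "that" (word 5); it is bound by the head noun immediately before it.
Its filler is the head noun "trophy", at word 4.

4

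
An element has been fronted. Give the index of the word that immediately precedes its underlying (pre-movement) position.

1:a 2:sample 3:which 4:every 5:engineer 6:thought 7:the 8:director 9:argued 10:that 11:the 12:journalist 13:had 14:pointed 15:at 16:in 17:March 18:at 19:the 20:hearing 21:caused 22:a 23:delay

15

The displaced element is "a sample" (word 2).
It is linked across 2 clause boundaries (Ø → that).
It functions as the object of the preposition "at" of "pointed", so the gap sits immediately after word 15 ("at").
Base order: Every engineer thought the director argued that the journalist had pointed at a sample in March at the hearing.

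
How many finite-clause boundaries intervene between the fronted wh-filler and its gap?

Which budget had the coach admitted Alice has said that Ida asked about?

2

"which budget" is extracted from the PP object of "asked".
Boundaries crossed, outermost first: [Ø], [that] — 2 in total.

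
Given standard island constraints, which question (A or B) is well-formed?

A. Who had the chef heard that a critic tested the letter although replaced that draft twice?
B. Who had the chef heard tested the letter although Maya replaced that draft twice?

In A, the wh-phrase is extracted from inside an adjunct island (introduced by "although"), which blocks movement.
In B, the extraction path crosses only that-complement boundaries, which are transparent.
So B is grammatical.

B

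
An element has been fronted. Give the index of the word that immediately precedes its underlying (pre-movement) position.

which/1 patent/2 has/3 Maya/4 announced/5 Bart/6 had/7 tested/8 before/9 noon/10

8

The displaced element is "which patent" (word 2).
It is linked across 1 clause boundary (Ø).
It functions as the direct object of "tested", so the gap sits immediately after word 8 ("tested").
Base order: Maya has announced Bart had tested which patent before noon.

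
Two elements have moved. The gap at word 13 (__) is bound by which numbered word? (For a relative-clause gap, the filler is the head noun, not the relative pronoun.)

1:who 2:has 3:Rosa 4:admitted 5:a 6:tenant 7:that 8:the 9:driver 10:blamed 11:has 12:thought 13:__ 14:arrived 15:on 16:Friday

1

The marked gap is the subject of "arrived".
Its filler is the fronted wh-phrase "who", at word 1.
(The other dependency links word 6 to a gap after word 10.)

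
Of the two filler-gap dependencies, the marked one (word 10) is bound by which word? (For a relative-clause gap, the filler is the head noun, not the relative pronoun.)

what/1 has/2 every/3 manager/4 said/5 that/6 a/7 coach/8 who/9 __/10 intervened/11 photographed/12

The marked gap is inside the relative clause, the subject of "intervened".
Its filler is the head noun "coach" (via "who"), at word 8.
(The other dependency links word 1 to a gap after word 12.)

8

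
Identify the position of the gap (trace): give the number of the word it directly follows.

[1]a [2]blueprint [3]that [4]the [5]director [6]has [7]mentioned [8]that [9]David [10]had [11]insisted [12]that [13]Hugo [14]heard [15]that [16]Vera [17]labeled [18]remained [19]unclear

17

The displaced element is "a blueprint" (word 2).
It is linked across 3 clause boundaries (that → that → that).
It functions as the direct object of "labeled", so the gap sits immediately after word 17 ("labeled").
Base order: The director has mentioned that David had insisted that Hugo heard that Vera labeled a blueprint.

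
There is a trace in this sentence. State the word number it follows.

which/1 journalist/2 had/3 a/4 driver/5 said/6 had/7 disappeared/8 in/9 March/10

The displaced element is "which journalist" (word 2).
It is linked across 1 clause boundary (Ø).
It functions as the subject of "disappeared", so the gap sits immediately after word 6 ("said").
Base order: A driver had said that which journalist had disappeared in March.

6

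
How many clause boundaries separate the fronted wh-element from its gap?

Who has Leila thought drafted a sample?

"who" is extracted from the subject of "drafted".
Boundaries crossed, outermost first: [Ø] — 1 in total.

1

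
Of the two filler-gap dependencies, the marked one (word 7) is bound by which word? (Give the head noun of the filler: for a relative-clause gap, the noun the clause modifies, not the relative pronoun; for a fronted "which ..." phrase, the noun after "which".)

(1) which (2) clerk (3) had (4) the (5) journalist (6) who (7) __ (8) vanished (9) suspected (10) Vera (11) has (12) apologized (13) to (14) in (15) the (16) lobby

The marked gap is inside the relative clause, the subject of "vanished".
Its filler is the head noun "journalist" (via "who"), at word 5.
(The other dependency links word 2 to a gap after word 13.)

5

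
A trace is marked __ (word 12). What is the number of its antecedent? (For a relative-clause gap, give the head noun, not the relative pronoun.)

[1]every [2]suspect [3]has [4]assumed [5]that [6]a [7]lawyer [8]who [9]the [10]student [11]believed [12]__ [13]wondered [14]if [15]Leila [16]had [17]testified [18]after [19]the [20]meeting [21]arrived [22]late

7

The gap at 12 is the subject of "wondered", inside a relative clause.
The relative pronoun is "who" (word 8); it is bound by the head noun immediately before it.
Its filler is the head noun "lawyer", at word 7.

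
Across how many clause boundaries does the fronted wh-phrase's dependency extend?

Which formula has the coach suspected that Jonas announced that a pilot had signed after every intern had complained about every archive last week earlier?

2

"which formula" is extracted from the object of "signed".
Boundaries crossed, outermost first: [that], [that] — 2 in total.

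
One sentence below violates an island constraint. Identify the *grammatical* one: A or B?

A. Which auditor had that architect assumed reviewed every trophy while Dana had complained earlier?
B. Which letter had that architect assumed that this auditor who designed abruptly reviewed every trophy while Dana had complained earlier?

A

In B, the wh-phrase is extracted from inside a complex-NP island (relative clause) (introduced by "who"), which blocks movement.
In A, the extraction path crosses only that-complement boundaries, which are transparent.
So A is grammatical.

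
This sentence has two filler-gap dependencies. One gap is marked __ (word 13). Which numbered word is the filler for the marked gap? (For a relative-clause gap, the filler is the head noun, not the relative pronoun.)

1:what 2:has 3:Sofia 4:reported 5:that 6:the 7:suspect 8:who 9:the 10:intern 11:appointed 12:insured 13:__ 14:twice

1

The marked gap is the direct object of "insured".
Its filler is the fronted wh-phrase "what", at word 1.
(The other dependency links word 7 to a gap after word 11.)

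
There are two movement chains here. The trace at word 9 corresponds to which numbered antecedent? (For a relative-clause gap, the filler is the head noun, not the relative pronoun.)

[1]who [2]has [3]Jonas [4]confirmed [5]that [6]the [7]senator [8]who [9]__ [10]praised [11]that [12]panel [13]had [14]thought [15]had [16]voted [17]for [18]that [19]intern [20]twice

7

The marked gap is inside the relative clause, the subject of "praised".
Its filler is the head noun "senator" (via "who"), at word 7.
(The other dependency links word 1 to a gap after word 14.)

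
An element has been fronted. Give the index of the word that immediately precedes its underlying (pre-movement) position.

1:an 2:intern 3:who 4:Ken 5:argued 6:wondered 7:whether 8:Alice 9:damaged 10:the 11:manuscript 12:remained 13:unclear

The displaced element is "an intern" (word 2).
It is linked across 1 clause boundary (Ø).
It functions as the subject of "wondered", so the gap sits immediately after word 5 ("argued").
Base order: Ken argued that an intern wondered whether Alice damaged the manuscript.

5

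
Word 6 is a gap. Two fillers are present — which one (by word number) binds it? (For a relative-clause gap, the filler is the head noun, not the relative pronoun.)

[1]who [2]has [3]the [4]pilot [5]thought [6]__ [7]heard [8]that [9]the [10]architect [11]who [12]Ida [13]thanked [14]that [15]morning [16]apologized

1

The marked gap is the subject of "heard".
Its filler is the fronted wh-phrase "who", at word 1.
(The other dependency links word 10 to a gap after word 13.)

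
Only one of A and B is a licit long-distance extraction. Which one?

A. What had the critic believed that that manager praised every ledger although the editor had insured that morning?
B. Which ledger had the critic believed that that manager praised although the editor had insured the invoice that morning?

B

In A, the wh-phrase is extracted from inside an adjunct island (introduced by "although"), which blocks movement.
In B, the extraction path crosses only that-complement boundaries, which are transparent.
So B is grammatical.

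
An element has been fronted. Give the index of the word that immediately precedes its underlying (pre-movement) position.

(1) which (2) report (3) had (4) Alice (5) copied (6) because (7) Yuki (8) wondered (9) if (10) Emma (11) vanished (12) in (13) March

5

The displaced element is "which report" (word 2).
It functions as the direct object of "copied", so the gap sits immediately after word 5 ("copied").
Base order: Alice had copied which report because Yuki wondered if Emma vanished in March.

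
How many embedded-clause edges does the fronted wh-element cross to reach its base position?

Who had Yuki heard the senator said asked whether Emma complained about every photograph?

"who" is extracted from the subject of "asked".
Boundaries crossed, outermost first: [Ø], [Ø] — 2 in total.

2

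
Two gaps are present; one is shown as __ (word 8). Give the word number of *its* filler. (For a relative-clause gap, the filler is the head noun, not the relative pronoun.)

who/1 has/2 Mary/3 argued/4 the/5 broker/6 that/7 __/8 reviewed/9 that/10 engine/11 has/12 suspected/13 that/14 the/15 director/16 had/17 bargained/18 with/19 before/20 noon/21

The marked gap is inside the relative clause, the subject of "reviewed".
Its filler is the head noun "broker" (via "that"), at word 6.
(The other dependency links word 1 to a gap after word 19.)

6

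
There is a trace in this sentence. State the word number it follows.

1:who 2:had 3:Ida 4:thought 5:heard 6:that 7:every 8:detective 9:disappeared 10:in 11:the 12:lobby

The displaced element is "who" (word 1).
It is linked across 1 clause boundary (Ø).
It functions as the subject of "heard", so the gap sits immediately after word 4 ("thought").
Base order: Ida had thought that who heard that every detective disappeared in the lobby.

4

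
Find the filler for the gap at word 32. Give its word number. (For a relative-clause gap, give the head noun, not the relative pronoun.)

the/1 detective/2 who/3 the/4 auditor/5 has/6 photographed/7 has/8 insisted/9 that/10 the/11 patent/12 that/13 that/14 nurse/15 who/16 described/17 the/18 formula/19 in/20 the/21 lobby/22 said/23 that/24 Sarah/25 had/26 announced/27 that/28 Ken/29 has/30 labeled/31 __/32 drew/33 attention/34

12

The gap at 32 is the object of "labeled", inside a relative clause.
The relative pronoun is "that" (word 13); it is bound by the head noun immediately before it.
Its filler is the head noun "patent", at word 12.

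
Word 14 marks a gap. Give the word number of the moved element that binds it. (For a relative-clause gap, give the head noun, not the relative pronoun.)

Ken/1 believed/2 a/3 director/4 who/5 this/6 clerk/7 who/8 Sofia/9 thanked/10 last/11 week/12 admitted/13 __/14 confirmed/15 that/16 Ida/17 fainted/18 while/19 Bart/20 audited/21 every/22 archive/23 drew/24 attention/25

4

The gap at 14 is the subject of "confirmed", inside a relative clause.
The relative pronoun is "who" (word 5); it is bound by the head noun immediately before it.
Its filler is the head noun "director", at word 4.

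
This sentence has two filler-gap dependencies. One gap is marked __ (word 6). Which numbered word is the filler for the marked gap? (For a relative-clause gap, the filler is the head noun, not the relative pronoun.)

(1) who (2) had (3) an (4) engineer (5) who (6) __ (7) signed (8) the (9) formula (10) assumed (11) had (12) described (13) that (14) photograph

4

The marked gap is inside the relative clause, the subject of "signed".
Its filler is the head noun "engineer" (via "who"), at word 4.
(The other dependency links word 1 to a gap after word 10.)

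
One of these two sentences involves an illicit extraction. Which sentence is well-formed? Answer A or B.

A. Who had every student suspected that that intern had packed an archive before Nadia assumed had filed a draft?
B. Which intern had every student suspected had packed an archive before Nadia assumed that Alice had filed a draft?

In A, the wh-phrase is extracted from inside an adjunct island (introduced by "before"), which blocks movement.
In B, the extraction path crosses only that-complement boundaries, which are transparent.
So B is grammatical.

B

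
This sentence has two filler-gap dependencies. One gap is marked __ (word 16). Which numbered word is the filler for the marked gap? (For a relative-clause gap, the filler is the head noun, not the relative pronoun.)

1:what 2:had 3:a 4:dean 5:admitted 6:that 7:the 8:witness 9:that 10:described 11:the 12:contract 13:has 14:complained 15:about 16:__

1

The marked gap is the object of the preposition "about" of "complained".
Its filler is the fronted wh-phrase "what", at word 1.
(The other dependency links word 8 to a gap after word 9.)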